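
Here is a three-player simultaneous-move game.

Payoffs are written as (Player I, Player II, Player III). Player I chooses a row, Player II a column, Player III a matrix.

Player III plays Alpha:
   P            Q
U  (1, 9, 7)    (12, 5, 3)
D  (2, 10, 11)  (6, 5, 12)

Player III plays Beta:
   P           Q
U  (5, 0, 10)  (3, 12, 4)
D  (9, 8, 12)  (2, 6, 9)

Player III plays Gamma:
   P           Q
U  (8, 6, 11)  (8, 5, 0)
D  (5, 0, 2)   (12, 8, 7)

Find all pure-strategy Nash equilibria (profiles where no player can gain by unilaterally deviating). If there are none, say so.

The pure Nash equilibria are (U, P, Gamma) and (U, Q, Beta) and (D, P, Beta).

(U, P, Alpha): Player I can switch to D (1 → 2). Not NE.
(U, P, Beta): Player I can switch to D (5 → 9). Not NE.
(U, P, Gamma): Player I gets 8, best alternative 5; Player II gets 6, best alternative 5; Player III gets 11, best alternative 10. No profitable deviation — NE.
(U, Q, Alpha): Player II can switch to P (5 → 9). Not NE.
(U, Q, Beta): Player I gets 3, best alternative 2; Player II gets 12, best alternative 0; Player III gets 4, best alternative 3. No profitable deviation — NE.
(U, Q, Gamma): Player I can switch to D (8 → 12). Not NE.
(D, P, Alpha): Player III can switch to Beta (11 → 12). Not NE.
(D, P, Beta): Player I gets 9, best alternative 5; Player II gets 8, best alternative 6; Player III gets 12, best alternative 11. No profitable deviation — NE.
(D, P, Gamma): Player I can switch to U (5 → 8). Not NE.
(D, Q, Alpha): Player I can switch to U (6 → 12). Not NE.
(D, Q, Beta): Player I can switch to U (2 → 3). Not NE.
(The remaining 1 profile has a profitable deviation by the same check.)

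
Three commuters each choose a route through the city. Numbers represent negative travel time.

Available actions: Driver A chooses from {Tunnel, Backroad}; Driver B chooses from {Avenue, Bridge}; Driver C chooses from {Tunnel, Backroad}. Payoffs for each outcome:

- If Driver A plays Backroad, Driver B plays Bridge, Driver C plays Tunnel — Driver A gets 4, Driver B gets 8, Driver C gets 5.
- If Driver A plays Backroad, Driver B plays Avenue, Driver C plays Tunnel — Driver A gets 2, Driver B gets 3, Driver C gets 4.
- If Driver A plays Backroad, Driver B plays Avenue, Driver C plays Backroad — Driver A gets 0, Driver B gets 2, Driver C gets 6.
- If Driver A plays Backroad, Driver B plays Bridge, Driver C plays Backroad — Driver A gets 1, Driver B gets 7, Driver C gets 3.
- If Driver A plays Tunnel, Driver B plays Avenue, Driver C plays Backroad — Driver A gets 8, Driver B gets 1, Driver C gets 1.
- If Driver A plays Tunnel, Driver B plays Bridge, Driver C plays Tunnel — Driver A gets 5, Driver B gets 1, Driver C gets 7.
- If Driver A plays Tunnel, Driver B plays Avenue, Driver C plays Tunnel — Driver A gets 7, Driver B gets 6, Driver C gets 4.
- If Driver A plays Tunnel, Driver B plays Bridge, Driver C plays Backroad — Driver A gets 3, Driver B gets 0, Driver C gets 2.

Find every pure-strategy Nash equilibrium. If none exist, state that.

(Tunnel, Avenue, Tunnel)

(Tunnel, Avenue, Tunnel): Driver A gets 7, best alternative 2; Driver B gets 6, best alternative 1; Driver C gets 4, best alternative 1. No profitable deviation — NE.
(Tunnel, Avenue, Backroad): Driver C can switch to Tunnel (1 → 4). Not NE.
(Tunnel, Bridge, Tunnel): Driver B can switch to Avenue (1 → 6). Not NE.
(Tunnel, Bridge, Backroad): Driver B can switch to Avenue (0 → 1). Not NE.
(Backroad, Avenue, Tunnel): Driver A can switch to Tunnel (2 → 7). Not NE.
(Backroad, Avenue, Backroad): Driver A can switch to Tunnel (0 → 8). Not NE.
(Backroad, Bridge, Tunnel): Driver A can switch to Tunnel (4 → 5). Not NE.
(Backroad, Bridge, Backroad): Driver A can switch to Tunnel (1 → 3). Not NE.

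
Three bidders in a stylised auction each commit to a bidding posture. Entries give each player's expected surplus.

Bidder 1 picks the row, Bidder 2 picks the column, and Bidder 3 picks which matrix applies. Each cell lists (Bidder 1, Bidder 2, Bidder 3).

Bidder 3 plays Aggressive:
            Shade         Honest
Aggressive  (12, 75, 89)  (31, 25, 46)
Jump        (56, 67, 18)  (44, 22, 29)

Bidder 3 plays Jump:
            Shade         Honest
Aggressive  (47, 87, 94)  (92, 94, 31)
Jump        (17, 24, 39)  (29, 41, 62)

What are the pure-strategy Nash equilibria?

This game has no pure Nash equilibrium.

For each strategy profile, look for a profitable unilateral deviation.
(Aggressive, Shade, Aggressive): Bidder 1 can switch to Jump (12 → 56). Not NE.
(Aggressive, Shade, Jump): Bidder 2 can switch to Honest (87 → 94). Not NE.
(Aggressive, Honest, Aggressive): Bidder 1 can switch to Jump (31 → 44). Not NE.
(Aggressive, Honest, Jump): Bidder 3 can switch to Aggressive (31 → 46). Not NE.
(Jump, Shade, Aggressive): Bidder 3 can switch to Jump (18 → 39). Not NE.
(Jump, Shade, Jump): Bidder 1 can switch to Aggressive (17 → 47). Not NE.
(The remaining 2 profiles each have a profitable deviation by the same check.)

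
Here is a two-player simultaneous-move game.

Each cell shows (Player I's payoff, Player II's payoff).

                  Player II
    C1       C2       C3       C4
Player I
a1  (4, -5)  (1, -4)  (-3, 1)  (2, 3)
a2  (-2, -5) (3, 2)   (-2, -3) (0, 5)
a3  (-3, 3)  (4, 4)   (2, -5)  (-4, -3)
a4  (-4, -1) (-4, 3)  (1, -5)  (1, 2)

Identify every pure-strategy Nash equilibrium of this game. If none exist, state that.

For each player, find the best response to each opponent profile; mutual best responses are the pure NE.
Player I against C1: payoffs 4, -2, -3, -4 → best response a1.
Player I against C2: payoffs 1, 3, 4, -4 → best response a3.
Player I against C3: payoffs -3, -2, 2, 1 → best response a3.
Player I against C4: payoffs 2, 0, -4, 1 → best response a1.
Player II against a1: payoffs -5, -4, 1, 3 → best response C4.
Player II against a2: payoffs -5, 2, -3, 5 → best response C4.
Player II against a3: payoffs 3, 4, -5, -3 → best response C2.
Player II against a4: payoffs -1, 3, -5, 2 → best response C2.
Mutual best responses: (a1, C4); (a3, C2).

The pure Nash equilibria are (a1, C4); (a3, C2).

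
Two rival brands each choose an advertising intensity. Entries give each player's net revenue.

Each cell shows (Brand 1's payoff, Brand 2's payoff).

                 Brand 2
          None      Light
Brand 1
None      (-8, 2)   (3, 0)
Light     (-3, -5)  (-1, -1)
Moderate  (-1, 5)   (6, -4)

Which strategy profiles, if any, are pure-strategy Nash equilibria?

The unique pure-strategy Nash equilibrium is (Moderate, None).

For each player, find the best response to each opponent profile; mutual best responses are the pure NE.
Brand 1 against None: payoffs -8, -3, -1 → best response Moderate.
Brand 1 against Light: payoffs 3, -1, 6 → best response Moderate.
Brand 2 against None: payoffs 2, 0 → best response None.
Brand 2 against Light: payoffs -5, -1 → best response Light.
Brand 2 against Moderate: payoffs 5, -4 → best response None.
Mutual best responses: (Moderate, None).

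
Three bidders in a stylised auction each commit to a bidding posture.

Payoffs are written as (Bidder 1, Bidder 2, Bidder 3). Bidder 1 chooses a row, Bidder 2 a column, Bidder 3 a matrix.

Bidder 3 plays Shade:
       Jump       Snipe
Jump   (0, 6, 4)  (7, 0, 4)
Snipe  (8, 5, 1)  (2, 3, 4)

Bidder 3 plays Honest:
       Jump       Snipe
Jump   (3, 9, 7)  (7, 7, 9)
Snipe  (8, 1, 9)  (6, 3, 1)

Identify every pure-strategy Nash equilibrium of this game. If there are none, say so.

No pure-strategy Nash equilibrium.

Check each profile: it is a Nash equilibrium iff no player can strictly gain by switching unilaterally.
(Jump, Jump, Shade): Bidder 1 can switch to Snipe (0 → 8). Not NE.
(Jump, Jump, Honest): Bidder 1 can switch to Snipe (3 → 8). Not NE.
(Jump, Snipe, Shade): Bidder 2 can switch to Jump (0 → 6). Not NE.
(Jump, Snipe, Honest): Bidder 2 can switch to Jump (7 → 9). Not NE.
(Snipe, Jump, Shade): Bidder 3 can switch to Honest (1 → 9). Not NE.
(Snipe, Jump, Honest): Bidder 2 can switch to Snipe (1 → 3). Not NE.
(Snipe, Snipe, Shade): Bidder 1 can switch to Jump (2 → 7). Not NE.
(Snipe, Snipe, Honest): Bidder 1 can switch to Jump (6 → 7). Not NE.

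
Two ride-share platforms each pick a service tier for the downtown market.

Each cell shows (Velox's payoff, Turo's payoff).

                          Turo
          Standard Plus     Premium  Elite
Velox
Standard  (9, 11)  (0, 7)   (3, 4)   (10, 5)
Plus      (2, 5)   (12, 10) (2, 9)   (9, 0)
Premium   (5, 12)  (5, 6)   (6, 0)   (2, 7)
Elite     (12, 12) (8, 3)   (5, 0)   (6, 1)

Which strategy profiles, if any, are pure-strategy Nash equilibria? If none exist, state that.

Pure-strategy Nash equilibria: (Plus, Plus) and (Elite, Standard)

Velox against Standard: payoffs 9, 2, 5, 12 → best response Elite.
Velox against Plus: payoffs 0, 12, 5, 8 → best response Plus.
Velox against Premium: payoffs 3, 2, 6, 5 → best response Premium.
Velox against Elite: payoffs 10, 9, 2, 6 → best response Standard.
Turo against Standard: payoffs 11, 7, 4, 5 → best response Standard.
Turo against Plus: payoffs 5, 10, 9, 0 → best response Plus.
Turo against Premium: payoffs 12, 6, 0, 7 → best response Standard.
Turo against Elite: payoffs 12, 3, 0, 1 → best response Standard.
Mutual best responses: (Plus, Plus); (Elite, Standard).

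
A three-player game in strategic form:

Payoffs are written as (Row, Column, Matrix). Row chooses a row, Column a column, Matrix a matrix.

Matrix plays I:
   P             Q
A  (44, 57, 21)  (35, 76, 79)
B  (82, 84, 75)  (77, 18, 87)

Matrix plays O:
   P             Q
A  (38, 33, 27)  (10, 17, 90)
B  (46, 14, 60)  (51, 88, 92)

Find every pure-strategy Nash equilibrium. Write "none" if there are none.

Pure-strategy Nash equilibria: (B, P, I) and (B, Q, O)

Check each profile: it is a Nash equilibrium iff no player can strictly gain by switching unilaterally.
(A, P, I): Row can switch to B (44 → 82). Not NE.
(A, P, O): Row can switch to B (38 → 46). Not NE.
(A, Q, I): Row can switch to B (35 → 77). Not NE.
(A, Q, O): Row can switch to B (10 → 51). Not NE.
(B, P, I): Row gets 82, best alternative 44; Column gets 84, best alternative 18; Matrix gets 75, best alternative 60. No profitable deviation — NE.
(B, P, O): Column can switch to Q (14 → 88). Not NE.
(B, Q, I): Column can switch to P (18 → 84). Not NE.
(B, Q, O): Row gets 51, best alternative 10; Column gets 88, best alternative 14; Matrix gets 92, best alternative 87. No profitable deviation — NE.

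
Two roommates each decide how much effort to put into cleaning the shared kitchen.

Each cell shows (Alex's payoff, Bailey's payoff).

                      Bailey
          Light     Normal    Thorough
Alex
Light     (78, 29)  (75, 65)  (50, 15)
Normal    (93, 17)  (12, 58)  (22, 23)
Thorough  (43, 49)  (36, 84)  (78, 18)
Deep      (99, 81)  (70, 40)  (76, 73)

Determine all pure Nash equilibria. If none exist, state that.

(Light, Light): Alex can switch to Normal (78 → 93). Not NE.
(Light, Normal): Alex gets 75, best alternative 70; Bailey gets 65, best alternative 29. No profitable deviation — NE.
(Light, Thorough): Alex can switch to Thorough (50 → 78). Not NE.
(Normal, Light): Alex can switch to Deep (93 → 99). Not NE.
(Normal, Normal): Alex can switch to Light (12 → 75). Not NE.
(Normal, Thorough): Alex can switch to Light (22 → 50). Not NE.
(Thorough, Light): Alex can switch to Light (43 → 78). Not NE.
(Thorough, Normal): Alex can switch to Light (36 → 75). Not NE.
(Thorough, Thorough): Bailey can switch to Light (18 → 49). Not NE.
(Deep, Light): Alex gets 99, best alternative 93; Bailey gets 81, best alternative 73. No profitable deviation — NE.
(Deep, Normal): Alex can switch to Light (70 → 75). Not NE.
(Deep, Thorough): Alex can switch to Thorough (76 → 78). Not NE.

Pure-strategy Nash equilibria: (Light, Normal); (Deep, Light)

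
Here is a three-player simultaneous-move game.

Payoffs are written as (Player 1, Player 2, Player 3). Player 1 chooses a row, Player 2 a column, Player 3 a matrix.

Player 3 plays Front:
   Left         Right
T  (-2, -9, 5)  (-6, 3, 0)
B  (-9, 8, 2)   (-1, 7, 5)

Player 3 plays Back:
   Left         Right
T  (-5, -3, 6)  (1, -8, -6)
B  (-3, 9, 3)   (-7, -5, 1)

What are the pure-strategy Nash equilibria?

Player 1 against (Left, Front): payoffs -2, -9 → best response T.
Player 1 against (Left, Back): payoffs -5, -3 → best response B.
Player 1 against (Right, Front): payoffs -6, -1 → best response B.
Player 1 against (Right, Back): payoffs 1, -7 → best response T.
Player 2 against (T, Front): payoffs -9, 3 → best response Right.
Player 2 against (T, Back): payoffs -3, -8 → best response Left.
Player 2 against (B, Front): payoffs 8, 7 → best response Left.
Player 2 against (B, Back): payoffs 9, -5 → best response Left.
Player 3 against (T, Left): payoffs 5, 6 → best response Back.
Player 3 against (T, Right): payoffs 0, -6 → best response Front.
Player 3 against (B, Left): payoffs 2, 3 → best response Back.
Player 3 against (B, Right): payoffs 5, 1 → best response Front.
Mutual best responses: (B, Left, Back).

The unique pure-strategy Nash equilibrium is (B, Left, Back).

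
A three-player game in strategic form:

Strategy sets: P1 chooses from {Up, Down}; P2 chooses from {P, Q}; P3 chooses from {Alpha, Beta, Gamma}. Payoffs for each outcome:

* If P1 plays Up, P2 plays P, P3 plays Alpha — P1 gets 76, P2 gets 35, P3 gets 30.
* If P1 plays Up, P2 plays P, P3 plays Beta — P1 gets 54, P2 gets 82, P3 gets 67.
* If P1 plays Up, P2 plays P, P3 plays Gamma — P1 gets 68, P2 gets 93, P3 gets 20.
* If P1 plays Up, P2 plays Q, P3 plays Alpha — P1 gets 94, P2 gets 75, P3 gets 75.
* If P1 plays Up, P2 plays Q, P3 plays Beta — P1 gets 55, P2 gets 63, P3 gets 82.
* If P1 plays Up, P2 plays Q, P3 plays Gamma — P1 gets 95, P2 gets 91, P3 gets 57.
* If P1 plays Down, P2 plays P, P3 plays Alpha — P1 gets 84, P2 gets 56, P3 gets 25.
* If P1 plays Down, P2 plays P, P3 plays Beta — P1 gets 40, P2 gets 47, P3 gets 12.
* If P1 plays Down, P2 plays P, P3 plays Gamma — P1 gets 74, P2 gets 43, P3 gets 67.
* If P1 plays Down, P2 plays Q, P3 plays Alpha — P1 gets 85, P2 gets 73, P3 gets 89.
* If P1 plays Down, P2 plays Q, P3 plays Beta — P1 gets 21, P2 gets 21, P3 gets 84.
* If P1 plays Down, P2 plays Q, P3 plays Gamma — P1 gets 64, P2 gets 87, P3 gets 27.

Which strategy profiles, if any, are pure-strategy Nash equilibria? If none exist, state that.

Pure NE: (Up, P, Beta)

Mark each player's best response to every combination of opponents' strategies; a profile where every player is best-responding is a pure Nash equilibrium.
P1 against (P, Alpha): payoffs 76, 84 → best response Down.
P1 against (P, Beta): payoffs 54, 40 → best response Up.
P1 against (P, Gamma): payoffs 68, 74 → best response Down.
P1 against (Q, Alpha): payoffs 94, 85 → best response Up.
P1 against (Q, Beta): payoffs 55, 21 → best response Up.
P1 against (Q, Gamma): payoffs 95, 64 → best response Up.
P2 against (Up, Alpha): payoffs 35, 75 → best response Q.
P2 against (Up, Beta): payoffs 82, 63 → best response P.
P2 against (Up, Gamma): payoffs 93, 91 → best response P.
P2 against (Down, Alpha): payoffs 56, 73 → best response Q.
P2 against (Down, Beta): payoffs 47, 21 → best response P.
P2 against (Down, Gamma): payoffs 43, 87 → best response Q.
P3 against (Up, P): payoffs 30, 67, 20 → best response Beta.
P3 against (Up, Q): payoffs 75, 82, 57 → best response Beta.
P3 against (Down, P): payoffs 25, 12, 67 → best response Gamma.
P3 against (Down, Q): payoffs 89, 84, 27 → best response Alpha.
Mutual best responses: (Up, P, Beta).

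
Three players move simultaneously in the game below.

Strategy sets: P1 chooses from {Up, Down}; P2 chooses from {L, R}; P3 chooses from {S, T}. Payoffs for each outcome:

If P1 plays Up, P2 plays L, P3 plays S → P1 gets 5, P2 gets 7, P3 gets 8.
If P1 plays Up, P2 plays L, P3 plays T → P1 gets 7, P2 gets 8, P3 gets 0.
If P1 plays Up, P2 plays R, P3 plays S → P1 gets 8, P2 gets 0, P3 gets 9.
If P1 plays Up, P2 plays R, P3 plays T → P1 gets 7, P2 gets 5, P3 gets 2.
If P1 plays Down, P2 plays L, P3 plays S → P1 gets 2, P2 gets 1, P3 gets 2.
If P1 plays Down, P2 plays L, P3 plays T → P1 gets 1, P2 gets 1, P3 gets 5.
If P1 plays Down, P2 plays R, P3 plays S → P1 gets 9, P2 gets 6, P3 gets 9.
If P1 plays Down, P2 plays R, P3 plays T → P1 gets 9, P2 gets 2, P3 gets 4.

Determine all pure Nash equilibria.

Pure-strategy Nash equilibria: (Up, L, S) and (Down, R, S)

(Up, L, S): P1 gets 5, best alternative 2; P2 gets 7, best alternative 0; P3 gets 8, best alternative 0. No profitable deviation — NE.
(Up, L, T): P3 can switch to S (0 → 8). Not NE.
(Up, R, S): P1 can switch to Down (8 → 9). Not NE.
(Up, R, T): P1 can switch to Down (7 → 9). Not NE.
(Down, L, S): P1 can switch to Up (2 → 5). Not NE.
(Down, L, T): P1 can switch to Up (1 → 7). Not NE.
(Down, R, S): P1 gets 9, best alternative 8; P2 gets 6, best alternative 1; P3 gets 9, best alternative 4. No profitable deviation — NE.
(Down, R, T): P3 can switch to S (4 → 9). Not NE.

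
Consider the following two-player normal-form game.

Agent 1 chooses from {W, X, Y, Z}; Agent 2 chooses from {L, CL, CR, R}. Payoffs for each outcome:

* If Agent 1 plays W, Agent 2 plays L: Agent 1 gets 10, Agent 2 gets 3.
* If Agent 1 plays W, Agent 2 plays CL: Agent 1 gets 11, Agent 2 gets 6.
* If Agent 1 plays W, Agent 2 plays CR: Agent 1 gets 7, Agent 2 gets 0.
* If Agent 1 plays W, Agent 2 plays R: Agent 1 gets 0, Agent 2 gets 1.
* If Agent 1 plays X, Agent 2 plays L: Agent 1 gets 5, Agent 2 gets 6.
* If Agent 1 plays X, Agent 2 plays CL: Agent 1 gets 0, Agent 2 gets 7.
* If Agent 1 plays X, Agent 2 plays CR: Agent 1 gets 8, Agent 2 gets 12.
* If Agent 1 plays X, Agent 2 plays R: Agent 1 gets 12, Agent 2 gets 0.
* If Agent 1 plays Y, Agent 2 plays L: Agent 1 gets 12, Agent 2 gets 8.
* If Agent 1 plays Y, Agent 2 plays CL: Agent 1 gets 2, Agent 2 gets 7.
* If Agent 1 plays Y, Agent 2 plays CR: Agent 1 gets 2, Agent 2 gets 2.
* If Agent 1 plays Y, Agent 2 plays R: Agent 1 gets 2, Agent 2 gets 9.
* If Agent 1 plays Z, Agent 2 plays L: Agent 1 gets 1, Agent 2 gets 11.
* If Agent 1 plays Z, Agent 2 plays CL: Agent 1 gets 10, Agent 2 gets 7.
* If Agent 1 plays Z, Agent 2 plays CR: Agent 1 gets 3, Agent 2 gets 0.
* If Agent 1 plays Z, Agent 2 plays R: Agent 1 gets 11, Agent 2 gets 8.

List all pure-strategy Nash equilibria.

The pure Nash equilibria are (W, CL) and (X, CR).

Agent 1 against L: payoffs 10, 5, 12, 1 → best response Y.
Agent 1 against CL: payoffs 11, 0, 2, 10 → best response W.
Agent 1 against CR: payoffs 7, 8, 2, 3 → best response X.
Agent 1 against R: payoffs 0, 12, 2, 11 → best response X.
Agent 2 against W: payoffs 3, 6, 0, 1 → best response CL.
Agent 2 against X: payoffs 6, 7, 12, 0 → best response CR.
Agent 2 against Y: payoffs 8, 7, 2, 9 → best response R.
Agent 2 against Z: payoffs 11, 7, 0, 8 → best response L.
Mutual best responses: (W, CL); (X, CR).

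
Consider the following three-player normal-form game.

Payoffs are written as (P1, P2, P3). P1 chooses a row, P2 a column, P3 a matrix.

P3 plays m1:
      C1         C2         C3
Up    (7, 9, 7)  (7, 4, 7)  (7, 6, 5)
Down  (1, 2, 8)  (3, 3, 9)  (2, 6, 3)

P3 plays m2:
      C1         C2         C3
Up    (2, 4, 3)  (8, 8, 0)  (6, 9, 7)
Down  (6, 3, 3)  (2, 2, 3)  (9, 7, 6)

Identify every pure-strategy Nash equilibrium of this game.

For each player, find the best response to each opponent profile; mutual best responses are the pure NE.
P1 against (C1, m1): payoffs 7, 1 → best response Up.
P1 against (C1, m2): payoffs 2, 6 → best response Down.
P1 against (C2, m1): payoffs 7, 3 → best response Up.
P1 against (C2, m2): payoffs 8, 2 → best response Up.
P1 against (C3, m1): payoffs 7, 2 → best response Up.
P1 against (C3, m2): payoffs 6, 9 → best response Down.
P2 against (Up, m1): payoffs 9, 4, 6 → best response C1.
P2 against (Up, m2): payoffs 4, 8, 9 → best response C3.
P2 against (Down, m1): payoffs 2, 3, 6 → best response C3.
P2 against (Down, m2): payoffs 3, 2, 7 → best response C3.
P3 against (Up, C1): payoffs 7, 3 → best response m1.
P3 against (Up, C2): payoffs 7, 0 → best response m1.
P3 against (Up, C3): payoffs 5, 7 → best response m2.
P3 against (Down, C1): payoffs 8, 3 → best response m1.
P3 against (Down, C2): payoffs 9, 3 → best response m1.
P3 against (Down, C3): payoffs 3, 6 → best response m2.
Mutual best responses: (Up, C1, m1); (Down, C3, m2).

Pure-strategy Nash equilibria: (Up, C1, m1) and (Down, C3, m2)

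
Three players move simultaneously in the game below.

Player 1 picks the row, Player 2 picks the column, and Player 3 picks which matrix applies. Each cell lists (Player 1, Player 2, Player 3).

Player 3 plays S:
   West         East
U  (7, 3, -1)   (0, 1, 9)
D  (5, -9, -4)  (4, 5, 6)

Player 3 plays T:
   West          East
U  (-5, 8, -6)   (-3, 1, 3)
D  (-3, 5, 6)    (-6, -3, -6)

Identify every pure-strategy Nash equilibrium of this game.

Pure-strategy Nash equilibria: (U, West, S), (D, West, T), (D, East, S)

Player 1 against (West, S): payoffs 7, 5 → best response U.
Player 1 against (West, T): payoffs -5, -3 → best response D.
Player 1 against (East, S): payoffs 0, 4 → best response D.
Player 1 against (East, T): payoffs -3, -6 → best response U.
Player 2 against (U, S): payoffs 3, 1 → best response West.
Player 2 against (U, T): payoffs 8, 1 → best response West.
Player 2 against (D, S): payoffs -9, 5 → best response East.
Player 2 against (D, T): payoffs 5, -3 → best response West.
Player 3 against (U, West): payoffs -1, -6 → best response S.
Player 3 against (U, East): payoffs 9, 3 → best response S.
Player 3 against (D, West): payoffs -4, 6 → best response T.
Player 3 against (D, East): payoffs 6, -6 → best response S.
Mutual best responses: (U, West, S); (D, West, T); (D, East, S).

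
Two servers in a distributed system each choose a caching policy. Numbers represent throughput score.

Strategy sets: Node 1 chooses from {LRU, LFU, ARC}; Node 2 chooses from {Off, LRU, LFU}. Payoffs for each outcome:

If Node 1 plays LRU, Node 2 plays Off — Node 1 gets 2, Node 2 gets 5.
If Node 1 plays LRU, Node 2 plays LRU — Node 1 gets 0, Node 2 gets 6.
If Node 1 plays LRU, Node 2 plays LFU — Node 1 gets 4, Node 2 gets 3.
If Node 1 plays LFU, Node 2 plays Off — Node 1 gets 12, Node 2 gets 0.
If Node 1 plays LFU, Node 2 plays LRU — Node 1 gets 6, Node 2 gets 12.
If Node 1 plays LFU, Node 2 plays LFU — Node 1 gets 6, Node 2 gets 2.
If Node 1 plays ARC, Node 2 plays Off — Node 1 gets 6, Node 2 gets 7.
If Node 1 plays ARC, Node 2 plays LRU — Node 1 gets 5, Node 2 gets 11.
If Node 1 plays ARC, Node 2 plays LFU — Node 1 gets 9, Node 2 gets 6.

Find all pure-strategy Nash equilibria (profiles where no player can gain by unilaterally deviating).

Node 1 against Off: payoffs 2, 12, 6 → best response LFU.
Node 1 against LRU: payoffs 0, 6, 5 → best response LFU.
Node 1 against LFU: payoffs 4, 6, 9 → best response ARC.
Node 2 against LRU: payoffs 5, 6, 3 → best response LRU.
Node 2 against LFU: payoffs 0, 12, 2 → best response LRU.
Node 2 against ARC: payoffs 7, 11, 6 → best response LRU.
Mutual best responses: (LFU, LRU).

The unique pure-strategy Nash equilibrium is (LFU, LRU).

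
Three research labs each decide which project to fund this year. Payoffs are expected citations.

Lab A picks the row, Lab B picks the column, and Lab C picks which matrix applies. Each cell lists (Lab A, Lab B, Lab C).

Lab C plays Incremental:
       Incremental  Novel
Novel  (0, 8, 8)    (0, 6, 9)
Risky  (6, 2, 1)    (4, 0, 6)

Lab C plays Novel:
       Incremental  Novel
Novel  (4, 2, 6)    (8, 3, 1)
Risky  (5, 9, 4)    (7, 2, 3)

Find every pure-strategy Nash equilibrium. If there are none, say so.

The unique pure-strategy Nash equilibrium is (Risky, Incremental, Novel).

Mark each player's best response to every combination of opponents' strategies; a profile where every player is best-responding is a pure Nash equilibrium.
Lab A against (Incremental, Incremental): payoffs 0, 6 → best response Risky.
Lab A against (Incremental, Novel): payoffs 4, 5 → best response Risky.
Lab A against (Novel, Incremental): payoffs 0, 4 → best response Risky.
Lab A against (Novel, Novel): payoffs 8, 7 → best response Novel.
Lab B against (Novel, Incremental): payoffs 8, 6 → best response Incremental.
Lab B against (Novel, Novel): payoffs 2, 3 → best response Novel.
Lab B against (Risky, Incremental): payoffs 2, 0 → best response Incremental.
Lab B against (Risky, Novel): payoffs 9, 2 → best response Incremental.
Lab C against (Novel, Incremental): payoffs 8, 6 → best response Incremental.
Lab C against (Novel, Novel): payoffs 9, 1 → best response Incremental.
Lab C against (Risky, Incremental): payoffs 1, 4 → best response Novel.
Lab C against (Risky, Novel): payoffs 6, 3 → best response Incremental.
Mutual best responses: (Risky, Incremental, Novel).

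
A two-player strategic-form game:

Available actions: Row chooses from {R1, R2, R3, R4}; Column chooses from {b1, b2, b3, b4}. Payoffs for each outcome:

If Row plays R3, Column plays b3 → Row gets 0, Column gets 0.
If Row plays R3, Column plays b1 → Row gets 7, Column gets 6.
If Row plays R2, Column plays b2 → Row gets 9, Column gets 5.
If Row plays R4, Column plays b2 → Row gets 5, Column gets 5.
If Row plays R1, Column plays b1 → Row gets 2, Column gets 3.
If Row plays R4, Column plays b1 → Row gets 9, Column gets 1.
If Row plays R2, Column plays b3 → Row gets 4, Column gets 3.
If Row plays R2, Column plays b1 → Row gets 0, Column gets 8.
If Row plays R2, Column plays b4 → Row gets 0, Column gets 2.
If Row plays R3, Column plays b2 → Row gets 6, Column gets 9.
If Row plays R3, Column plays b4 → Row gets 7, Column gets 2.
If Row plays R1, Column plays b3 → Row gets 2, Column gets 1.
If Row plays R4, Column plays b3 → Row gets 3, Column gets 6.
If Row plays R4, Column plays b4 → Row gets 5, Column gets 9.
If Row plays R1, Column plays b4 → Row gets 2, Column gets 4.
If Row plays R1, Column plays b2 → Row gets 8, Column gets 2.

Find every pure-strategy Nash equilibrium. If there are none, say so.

none

Mark each player's best response to every combination of opponents' strategies; a profile where every player is best-responding is a pure Nash equilibrium.
Row against b1: payoffs 2, 0, 7, 9 → best response R4.
Row against b2: payoffs 8, 9, 6, 5 → best response R2.
Row against b3: payoffs 2, 4, 0, 3 → best response R2.
Row against b4: payoffs 2, 0, 7, 5 → best response R3.
Column against R1: payoffs 3, 2, 1, 4 → best response b4.
Column against R2: payoffs 8, 5, 3, 2 → best response b1.
Column against R3: payoffs 6, 9, 0, 2 → best response b2.
Column against R4: payoffs 1, 5, 6, 9 → best response b4.
No profile is a mutual best response for all players.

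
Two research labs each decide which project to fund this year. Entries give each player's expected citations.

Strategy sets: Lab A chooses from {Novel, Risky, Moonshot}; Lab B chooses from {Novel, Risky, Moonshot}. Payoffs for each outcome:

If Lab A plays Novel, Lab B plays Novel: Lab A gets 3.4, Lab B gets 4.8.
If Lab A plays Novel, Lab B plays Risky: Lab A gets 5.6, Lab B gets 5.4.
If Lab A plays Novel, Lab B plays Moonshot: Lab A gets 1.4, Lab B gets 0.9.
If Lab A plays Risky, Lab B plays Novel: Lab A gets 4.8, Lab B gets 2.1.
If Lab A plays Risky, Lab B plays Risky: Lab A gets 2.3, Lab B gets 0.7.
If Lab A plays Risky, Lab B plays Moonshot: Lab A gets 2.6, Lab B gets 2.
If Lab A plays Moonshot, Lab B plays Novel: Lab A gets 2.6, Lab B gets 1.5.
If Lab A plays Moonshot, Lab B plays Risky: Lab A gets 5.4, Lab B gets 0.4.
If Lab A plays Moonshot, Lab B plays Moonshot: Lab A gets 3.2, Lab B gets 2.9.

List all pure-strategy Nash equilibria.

Lab A against Novel: payoffs 3.4, 4.8, 2.6 → best response Risky.
Lab A against Risky: payoffs 5.6, 2.3, 5.4 → best response Novel.
Lab A against Moonshot: payoffs 1.4, 2.6, 3.2 → best response Moonshot.
Lab B against Novel: payoffs 4.8, 5.4, 0.9 → best response Risky.
Lab B against Risky: payoffs 2.1, 0.7, 2 → best response Novel.
Lab B against Moonshot: payoffs 1.5, 0.4, 2.9 → best response Moonshot.
Mutual best responses: (Novel, Risky); (Risky, Novel); (Moonshot, Moonshot).

(Novel, Risky) and (Risky, Novel) and (Moonshot, Moonshot)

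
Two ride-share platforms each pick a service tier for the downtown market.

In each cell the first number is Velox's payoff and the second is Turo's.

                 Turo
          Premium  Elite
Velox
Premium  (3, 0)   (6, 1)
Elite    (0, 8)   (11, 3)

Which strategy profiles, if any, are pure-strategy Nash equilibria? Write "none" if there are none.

Check each profile: it is a Nash equilibrium iff no player can strictly gain by switching unilaterally.
(Premium, Premium): Turo can switch to Elite (0 → 1). Not NE.
(Premium, Elite): Velox can switch to Elite (6 → 11). Not NE.
(Elite, Premium): Velox can switch to Premium (0 → 3). Not NE.
(Elite, Elite): Turo can switch to Premium (3 → 8). Not NE.

No pure-strategy Nash equilibrium.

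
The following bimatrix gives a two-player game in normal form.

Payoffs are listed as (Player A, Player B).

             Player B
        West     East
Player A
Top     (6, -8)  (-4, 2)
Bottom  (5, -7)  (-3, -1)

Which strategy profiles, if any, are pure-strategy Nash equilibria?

(Top, West): Player B can switch to East (-8 → 2). Not NE.
(Top, East): Player A can switch to Bottom (-4 → -3). Not NE.
(Bottom, West): Player A can switch to Top (5 → 6). Not NE.
(Bottom, East): Player A gets -3, best alternative -4; Player B gets -1, best alternative -7. No profitable deviation — NE.

The unique pure-strategy Nash equilibrium is (Bottom, East).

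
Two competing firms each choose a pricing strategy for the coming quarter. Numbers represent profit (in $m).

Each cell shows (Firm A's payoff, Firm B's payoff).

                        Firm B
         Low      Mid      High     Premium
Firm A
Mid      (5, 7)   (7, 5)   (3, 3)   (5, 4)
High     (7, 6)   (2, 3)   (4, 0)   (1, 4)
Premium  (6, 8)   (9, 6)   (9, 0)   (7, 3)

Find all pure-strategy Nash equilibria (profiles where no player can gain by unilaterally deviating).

The unique pure-strategy Nash equilibrium is (High, Low).

For each player, find the best response to each opponent profile; mutual best responses are the pure NE.
Firm A against Low: payoffs 5, 7, 6 → best response High.
Firm A against Mid: payoffs 7, 2, 9 → best response Premium.
Firm A against High: payoffs 3, 4, 9 → best response Premium.
Firm A against Premium: payoffs 5, 1, 7 → best response Premium.
Firm B against Mid: payoffs 7, 5, 3, 4 → best response Low.
Firm B against High: payoffs 6, 3, 0, 4 → best response Low.
Firm B against Premium: payoffs 8, 6, 0, 3 → best response Low.
Mutual best responses: (High, Low).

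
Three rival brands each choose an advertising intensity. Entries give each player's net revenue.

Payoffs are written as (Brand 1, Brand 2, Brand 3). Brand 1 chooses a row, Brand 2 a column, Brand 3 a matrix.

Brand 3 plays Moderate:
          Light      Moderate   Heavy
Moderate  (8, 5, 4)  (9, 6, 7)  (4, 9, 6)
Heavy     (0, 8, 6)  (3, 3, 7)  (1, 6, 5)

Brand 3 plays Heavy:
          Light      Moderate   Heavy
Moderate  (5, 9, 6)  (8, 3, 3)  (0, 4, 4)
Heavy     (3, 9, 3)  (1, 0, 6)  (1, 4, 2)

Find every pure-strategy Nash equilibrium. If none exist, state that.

The pure Nash equilibria are (Moderate, Light, Heavy), (Moderate, Heavy, Moderate).

(Moderate, Light, Moderate): Brand 2 can switch to Moderate (5 → 6). Not NE.
(Moderate, Light, Heavy): Brand 1 gets 5, best alternative 3; Brand 2 gets 9, best alternative 4; Brand 3 gets 6, best alternative 4. No profitable deviation — NE.
(Moderate, Moderate, Moderate): Brand 2 can switch to Heavy (6 → 9). Not NE.
(Moderate, Moderate, Heavy): Brand 2 can switch to Light (3 → 9). Not NE.
(Moderate, Heavy, Moderate): Brand 1 gets 4, best alternative 1; Brand 2 gets 9, best alternative 6; Brand 3 gets 6, best alternative 4. No profitable deviation — NE.
(Moderate, Heavy, Heavy): Brand 1 can switch to Heavy (0 → 1). Not NE.
(Heavy, Light, Moderate): Brand 1 can switch to Moderate (0 → 8). Not NE.
(Heavy, Light, Heavy): Brand 1 can switch to Moderate (3 → 5). Not NE.
(The remaining 4 profiles each have a profitable deviation by the same check.)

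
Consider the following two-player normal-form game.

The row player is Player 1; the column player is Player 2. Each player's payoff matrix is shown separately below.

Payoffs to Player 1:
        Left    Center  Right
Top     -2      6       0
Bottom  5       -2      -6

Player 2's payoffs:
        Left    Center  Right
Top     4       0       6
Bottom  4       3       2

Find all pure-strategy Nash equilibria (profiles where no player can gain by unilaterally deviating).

The pure Nash equilibria are (Top, Right), (Bottom, Left).

(Top, Left): Player 1 can switch to Bottom (-2 → 5). Not NE.
(Top, Center): Player 2 can switch to Left (0 → 4). Not NE.
(Top, Right): Player 1 gets 0, best alternative -6; Player 2 gets 6, best alternative 4. No profitable deviation — NE.
(Bottom, Left): Player 1 gets 5, best alternative -2; Player 2 gets 4, best alternative 3. No profitable deviation — NE.
(Bottom, Center): Player 1 can switch to Top (-2 → 6). Not NE.
(Bottom, Right): Player 1 can switch to Top (-6 → 0). Not NE.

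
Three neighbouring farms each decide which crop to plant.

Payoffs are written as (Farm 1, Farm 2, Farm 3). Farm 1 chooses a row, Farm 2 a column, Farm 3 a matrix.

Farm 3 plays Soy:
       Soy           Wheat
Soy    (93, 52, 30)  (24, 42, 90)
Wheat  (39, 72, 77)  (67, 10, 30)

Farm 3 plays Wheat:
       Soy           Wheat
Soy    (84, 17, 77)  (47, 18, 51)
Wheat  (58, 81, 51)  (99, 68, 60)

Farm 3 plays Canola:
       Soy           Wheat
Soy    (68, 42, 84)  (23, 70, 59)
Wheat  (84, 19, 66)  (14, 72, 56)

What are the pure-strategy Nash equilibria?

Farm 1 against (Soy, Soy): payoffs 93, 39 → best response Soy.
Farm 1 against (Soy, Wheat): payoffs 84, 58 → best response Soy.
Farm 1 against (Soy, Canola): payoffs 68, 84 → best response Wheat.
Farm 1 against (Wheat, Soy): payoffs 24, 67 → best response Wheat.
Farm 1 against (Wheat, Wheat): payoffs 47, 99 → best response Wheat.
Farm 1 against (Wheat, Canola): payoffs 23, 14 → best response Soy.
Farm 2 against (Soy, Soy): payoffs 52, 42 → best response Soy.
Farm 2 against (Soy, Wheat): payoffs 17, 18 → best response Wheat.
Farm 2 against (Soy, Canola): payoffs 42, 70 → best response Wheat.
Farm 2 against (Wheat, Soy): payoffs 72, 10 → best response Soy.
Farm 2 against (Wheat, Wheat): payoffs 81, 68 → best response Soy.
Farm 2 against (Wheat, Canola): payoffs 19, 72 → best response Wheat.
Farm 3 against (Soy, Soy): payoffs 30, 77, 84 → best response Canola.
Farm 3 against (Soy, Wheat): payoffs 90, 51, 59 → best response Soy.
Farm 3 against (Wheat, Soy): payoffs 77, 51, 66 → best response Soy.
Farm 3 against (Wheat, Wheat): payoffs 30, 60, 56 → best response Wheat.
No profile is a mutual best response for all players.

This game has no pure Nash equilibrium.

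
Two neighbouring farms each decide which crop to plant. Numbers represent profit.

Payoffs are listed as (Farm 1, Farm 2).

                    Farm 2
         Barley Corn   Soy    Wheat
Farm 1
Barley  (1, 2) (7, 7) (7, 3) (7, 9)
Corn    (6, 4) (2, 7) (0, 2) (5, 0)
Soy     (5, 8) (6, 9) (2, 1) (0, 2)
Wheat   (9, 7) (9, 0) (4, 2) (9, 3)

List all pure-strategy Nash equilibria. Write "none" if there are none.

(Barley, Barley): Farm 1 can switch to Corn (1 → 6). Not NE.
(Barley, Corn): Farm 1 can switch to Wheat (7 → 9). Not NE.
(Barley, Soy): Farm 2 can switch to Corn (3 → 7). Not NE.
(Barley, Wheat): Farm 1 can switch to Wheat (7 → 9). Not NE.
(Corn, Barley): Farm 1 can switch to Wheat (6 → 9). Not NE.
(Corn, Corn): Farm 1 can switch to Barley (2 → 7). Not NE.
(Corn, Soy): Farm 1 can switch to Barley (0 → 7). Not NE.
(Corn, Wheat): Farm 1 can switch to Barley (5 → 7). Not NE.
(Wheat, Barley): Farm 1 gets 9, best alternative 6; Farm 2 gets 7, best alternative 3. No profitable deviation — NE.
(The remaining 7 profiles each have a profitable deviation by the same check.)

(Wheat, Barley)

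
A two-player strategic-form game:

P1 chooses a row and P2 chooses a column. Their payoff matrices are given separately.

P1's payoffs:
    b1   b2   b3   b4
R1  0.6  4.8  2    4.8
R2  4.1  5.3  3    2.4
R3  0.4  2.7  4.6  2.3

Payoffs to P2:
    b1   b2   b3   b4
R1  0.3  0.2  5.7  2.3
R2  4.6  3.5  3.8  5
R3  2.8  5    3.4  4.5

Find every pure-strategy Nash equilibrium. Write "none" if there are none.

For each player, find the best response to each opponent profile; mutual best responses are the pure NE.
P1 against b1: payoffs 0.6, 4.1, 0.4 → best response R2.
P1 against b2: payoffs 4.8, 5.3, 2.7 → best response R2.
P1 against b3: payoffs 2, 3, 4.6 → best response R3.
P1 against b4: payoffs 4.8, 2.4, 2.3 → best response R1.
P2 against R1: payoffs 0.3, 0.2, 5.7, 2.3 → best response b3.
P2 against R2: payoffs 4.6, 3.5, 3.8, 5 → best response b4.
P2 against R3: payoffs 2.8, 5, 3.4, 4.5 → best response b2.
No profile is a mutual best response for all players.

No pure-strategy Nash equilibrium.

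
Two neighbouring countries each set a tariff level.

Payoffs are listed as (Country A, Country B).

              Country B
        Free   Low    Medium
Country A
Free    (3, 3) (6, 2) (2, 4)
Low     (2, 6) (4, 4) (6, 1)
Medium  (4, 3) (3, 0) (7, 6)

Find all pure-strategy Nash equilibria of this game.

(Medium, Medium)

For each player, find the best response to each opponent profile; mutual best responses are the pure NE.
Country A against Free: payoffs 3, 2, 4 → best response Medium.
Country A against Low: payoffs 6, 4, 3 → best response Free.
Country A against Medium: payoffs 2, 6, 7 → best response Medium.
Country B against Free: payoffs 3, 2, 4 → best response Medium.
Country B against Low: payoffs 6, 4, 1 → best response Free.
Country B against Medium: payoffs 3, 0, 6 → best response Medium.
Mutual best responses: (Medium, Medium).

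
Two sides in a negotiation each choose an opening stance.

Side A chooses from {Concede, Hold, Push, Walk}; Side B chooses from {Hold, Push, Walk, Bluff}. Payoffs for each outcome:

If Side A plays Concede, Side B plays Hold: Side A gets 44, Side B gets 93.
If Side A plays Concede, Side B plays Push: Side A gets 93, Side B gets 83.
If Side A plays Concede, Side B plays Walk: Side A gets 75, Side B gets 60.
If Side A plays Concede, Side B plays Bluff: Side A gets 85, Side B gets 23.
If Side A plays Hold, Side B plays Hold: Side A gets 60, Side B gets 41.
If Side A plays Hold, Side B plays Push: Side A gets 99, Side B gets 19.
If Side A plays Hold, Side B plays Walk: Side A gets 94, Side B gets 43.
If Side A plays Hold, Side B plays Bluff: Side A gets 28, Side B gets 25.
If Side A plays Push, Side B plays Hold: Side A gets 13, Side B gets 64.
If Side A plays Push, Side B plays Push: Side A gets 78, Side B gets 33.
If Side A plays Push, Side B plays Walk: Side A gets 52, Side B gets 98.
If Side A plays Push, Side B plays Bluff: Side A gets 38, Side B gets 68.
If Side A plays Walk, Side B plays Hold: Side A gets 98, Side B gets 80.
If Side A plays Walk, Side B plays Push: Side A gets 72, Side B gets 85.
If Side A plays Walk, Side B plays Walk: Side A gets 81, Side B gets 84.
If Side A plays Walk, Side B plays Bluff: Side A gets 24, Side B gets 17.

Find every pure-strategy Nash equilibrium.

(Hold, Walk)

(Concede, Hold): Side A can switch to Hold (44 → 60). Not NE.
(Concede, Push): Side A can switch to Hold (93 → 99). Not NE.
(Concede, Walk): Side A can switch to Hold (75 → 94). Not NE.
(Concede, Bluff): Side B can switch to Hold (23 → 93). Not NE.
(Hold, Hold): Side A can switch to Walk (60 → 98). Not NE.
(Hold, Push): Side B can switch to Hold (19 → 41). Not NE.
(Hold, Walk): Side A gets 94, best alternative 81; Side B gets 43, best alternative 41. No profitable deviation — NE.
(The remaining 9 profiles each have a profitable deviation by the same check.)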